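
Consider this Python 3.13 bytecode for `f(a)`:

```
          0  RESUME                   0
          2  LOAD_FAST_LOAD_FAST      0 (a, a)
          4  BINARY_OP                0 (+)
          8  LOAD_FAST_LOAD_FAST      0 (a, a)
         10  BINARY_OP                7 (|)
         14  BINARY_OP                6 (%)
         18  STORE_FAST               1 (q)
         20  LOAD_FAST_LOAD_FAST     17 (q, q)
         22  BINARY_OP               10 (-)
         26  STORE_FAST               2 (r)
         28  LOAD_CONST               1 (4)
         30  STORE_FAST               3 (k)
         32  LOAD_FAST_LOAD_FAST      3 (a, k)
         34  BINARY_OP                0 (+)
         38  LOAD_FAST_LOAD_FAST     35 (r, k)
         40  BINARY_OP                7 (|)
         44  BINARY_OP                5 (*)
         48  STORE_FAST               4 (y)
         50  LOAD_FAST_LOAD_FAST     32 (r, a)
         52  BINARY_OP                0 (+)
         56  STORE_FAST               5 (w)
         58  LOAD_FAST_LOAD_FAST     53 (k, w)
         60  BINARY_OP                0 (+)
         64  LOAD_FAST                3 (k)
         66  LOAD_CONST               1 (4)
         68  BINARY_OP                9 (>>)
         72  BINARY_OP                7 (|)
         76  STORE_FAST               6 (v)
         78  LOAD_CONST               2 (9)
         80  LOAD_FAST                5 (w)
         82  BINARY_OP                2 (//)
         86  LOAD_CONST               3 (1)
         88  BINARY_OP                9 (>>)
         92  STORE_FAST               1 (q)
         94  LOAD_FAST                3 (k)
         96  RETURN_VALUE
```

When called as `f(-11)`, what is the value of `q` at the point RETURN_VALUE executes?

LOAD_FAST_LOAD_FAST a,a → push -11,-11. Stack: [-11, -11]
BINARY_OP + → -11 + -11 = -22. Stack: [-22]
LOAD_FAST_LOAD_FAST a,a → push -11,-11. Stack: [-22, -11, -11]
BINARY_OP | → -11 | -11 = -11. Stack: [-22, -11]
BINARY_OP % → -22 % -11 = 0. Stack: [0]
STORE_FAST q → q=0. Stack: []
LOAD_FAST_LOAD_FAST q,q → push 0,0. Stack: [0, 0]
BINARY_OP - → 0 - 0 = 0. Stack: [0]
STORE_FAST r → r=0. Stack: []
LOAD_CONST → push 4. Stack: [4]
STORE_FAST k → k=4. Stack: []
LOAD_FAST_LOAD_FAST a,k → push -11,4. Stack: [-11, 4]
BINARY_OP + → -11 + 4 = -7. Stack: [-7]
LOAD_FAST_LOAD_FAST r,k → push 0,4. Stack: [-7, 0, 4]
BINARY_OP | → 0 | 4 = 4. Stack: [-7, 4]
BINARY_OP * → -7 * 4 = -28. Stack: [-28]
STORE_FAST y → y=-28. Stack: []
LOAD_FAST_LOAD_FAST r,a → push 0,-11. Stack: [0, -11]
BINARY_OP + → 0 + -11 = -11. Stack: [-11]
STORE_FAST w → w=-11. Stack: []
LOAD_FAST_LOAD_FAST k,w → push 4,-11. Stack: [4, -11]
BINARY_OP + → 4 + -11 = -7. Stack: [-7]
LOAD_FAST k → push 4. Stack: [-7, 4]
LOAD_CONST → push 4. Stack: [-7, 4, 4]
BINARY_OP >> → 4 >> 4 = 0. Stack: [-7, 0]
BINARY_OP | → -7 | 0 = -7. Stack: [-7]
STORE_FAST v → v=-7. Stack: []
LOAD_CONST → push 9. Stack: [9]
LOAD_FAST w → push -11. Stack: [9, -11]
BINARY_OP // → 9 // -11 = -1. Stack: [-1]
LOAD_CONST → push 1. Stack: [-1, 1]
BINARY_OP >> → -1 >> 1 = -1. Stack: [-1]
STORE_FAST q → q=-1. Stack: []
LOAD_FAST k → push 4. Stack: [4]
RETURN_VALUE → return 4.

-1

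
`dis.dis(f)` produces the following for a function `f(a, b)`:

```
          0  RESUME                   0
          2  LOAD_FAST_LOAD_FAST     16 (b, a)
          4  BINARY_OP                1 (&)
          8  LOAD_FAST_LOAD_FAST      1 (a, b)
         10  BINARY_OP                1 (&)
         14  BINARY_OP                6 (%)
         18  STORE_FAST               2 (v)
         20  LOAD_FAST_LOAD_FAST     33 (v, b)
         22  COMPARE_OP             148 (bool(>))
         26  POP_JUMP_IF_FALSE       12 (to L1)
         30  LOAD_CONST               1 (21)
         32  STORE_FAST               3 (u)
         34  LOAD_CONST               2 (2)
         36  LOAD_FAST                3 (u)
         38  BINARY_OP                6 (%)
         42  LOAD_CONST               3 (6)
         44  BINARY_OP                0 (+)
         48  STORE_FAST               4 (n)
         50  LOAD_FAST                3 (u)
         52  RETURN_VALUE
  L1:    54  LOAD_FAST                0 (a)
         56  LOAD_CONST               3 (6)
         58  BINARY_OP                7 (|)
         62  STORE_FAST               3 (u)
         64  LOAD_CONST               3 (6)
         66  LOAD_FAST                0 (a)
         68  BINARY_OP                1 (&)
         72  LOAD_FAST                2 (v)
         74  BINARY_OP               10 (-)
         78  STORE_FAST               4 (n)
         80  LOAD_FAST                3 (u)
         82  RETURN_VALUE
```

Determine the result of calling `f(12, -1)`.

LOAD_FAST_LOAD_FAST b,a → push -1,12. Stack: [-1, 12]
BINARY_OP & → -1 & 12 = 12. Stack: [12]
LOAD_FAST_LOAD_FAST a,b → push 12,-1. Stack: [12, 12, -1]
BINARY_OP & → 12 & -1 = 12. Stack: [12, 12]
BINARY_OP % → 12 % 12 = 0. Stack: [0]
STORE_FAST v → v=0. Stack: []
LOAD_FAST_LOAD_FAST v,b → push 0,-1. Stack: [0, -1]
COMPARE_OP bool(>) → 0 vs -1 = True. Stack: [True]
POP_JUMP_IF_FALSE → pop True; no jump. Stack: []
LOAD_CONST → push 21. Stack: [21]
STORE_FAST u → u=21. Stack: []
LOAD_CONST → push 2. Stack: [2]
LOAD_FAST u → push 21. Stack: [2, 21]
BINARY_OP % → 2 % 21 = 2. Stack: [2]
LOAD_CONST → push 6. Stack: [2, 6]
BINARY_OP + → 2 + 6 = 8. Stack: [8]
STORE_FAST n → n=8. Stack: []
LOAD_FAST u → push 21. Stack: [21]
RETURN_VALUE → return 21.

21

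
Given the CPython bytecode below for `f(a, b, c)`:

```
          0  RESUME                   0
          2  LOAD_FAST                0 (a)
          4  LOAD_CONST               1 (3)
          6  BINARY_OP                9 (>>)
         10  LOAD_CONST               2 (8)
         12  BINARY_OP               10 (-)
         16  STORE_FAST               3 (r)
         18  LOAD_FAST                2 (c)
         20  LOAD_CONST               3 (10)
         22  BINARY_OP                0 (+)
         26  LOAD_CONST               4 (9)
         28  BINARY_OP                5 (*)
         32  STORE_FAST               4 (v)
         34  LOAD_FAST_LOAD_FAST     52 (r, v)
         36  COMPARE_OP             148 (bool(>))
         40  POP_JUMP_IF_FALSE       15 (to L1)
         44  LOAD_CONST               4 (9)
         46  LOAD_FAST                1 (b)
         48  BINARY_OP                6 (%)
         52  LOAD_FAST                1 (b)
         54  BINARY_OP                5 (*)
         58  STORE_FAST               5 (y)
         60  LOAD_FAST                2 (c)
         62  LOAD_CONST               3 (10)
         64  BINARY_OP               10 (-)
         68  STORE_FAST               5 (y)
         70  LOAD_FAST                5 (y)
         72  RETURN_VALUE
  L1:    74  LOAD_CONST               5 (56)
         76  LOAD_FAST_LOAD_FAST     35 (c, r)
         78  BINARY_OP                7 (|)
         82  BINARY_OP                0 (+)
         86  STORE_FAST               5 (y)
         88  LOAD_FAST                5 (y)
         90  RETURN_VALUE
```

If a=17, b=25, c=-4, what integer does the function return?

54

LOAD_FAST a → push 17. Stack: [17]
LOAD_CONST → push 3. Stack: [17, 3]
BINARY_OP >> → 17 >> 3 = 2. Stack: [2]
LOAD_CONST → push 8. Stack: [2, 8]
BINARY_OP - → 2 - 8 = -6. Stack: [-6]
STORE_FAST r → r=-6. Stack: []
LOAD_FAST c → push -4. Stack: [-4]
LOAD_CONST → push 10. Stack: [-4, 10]
BINARY_OP + → -4 + 10 = 6. Stack: [6]
LOAD_CONST → push 9. Stack: [6, 9]
BINARY_OP * → 6 * 9 = 54. Stack: [54]
STORE_FAST v → v=54. Stack: []
LOAD_FAST_LOAD_FAST r,v → push -6,54. Stack: [-6, 54]
COMPARE_OP bool(>) → -6 vs 54 = False. Stack: [False]
POP_JUMP_IF_FALSE → pop False; jump. Stack: []
LOAD_CONST → push 56. Stack: [56]
LOAD_FAST_LOAD_FAST c,r → push -4,-6. Stack: [56, -4, -6]
BINARY_OP | → -4 | -6 = -2. Stack: [56, -2]
BINARY_OP + → 56 + -2 = 54. Stack: [54]
STORE_FAST y → y=54. Stack: []
LOAD_FAST y → push 54. Stack: [54]
RETURN_VALUE → return 54.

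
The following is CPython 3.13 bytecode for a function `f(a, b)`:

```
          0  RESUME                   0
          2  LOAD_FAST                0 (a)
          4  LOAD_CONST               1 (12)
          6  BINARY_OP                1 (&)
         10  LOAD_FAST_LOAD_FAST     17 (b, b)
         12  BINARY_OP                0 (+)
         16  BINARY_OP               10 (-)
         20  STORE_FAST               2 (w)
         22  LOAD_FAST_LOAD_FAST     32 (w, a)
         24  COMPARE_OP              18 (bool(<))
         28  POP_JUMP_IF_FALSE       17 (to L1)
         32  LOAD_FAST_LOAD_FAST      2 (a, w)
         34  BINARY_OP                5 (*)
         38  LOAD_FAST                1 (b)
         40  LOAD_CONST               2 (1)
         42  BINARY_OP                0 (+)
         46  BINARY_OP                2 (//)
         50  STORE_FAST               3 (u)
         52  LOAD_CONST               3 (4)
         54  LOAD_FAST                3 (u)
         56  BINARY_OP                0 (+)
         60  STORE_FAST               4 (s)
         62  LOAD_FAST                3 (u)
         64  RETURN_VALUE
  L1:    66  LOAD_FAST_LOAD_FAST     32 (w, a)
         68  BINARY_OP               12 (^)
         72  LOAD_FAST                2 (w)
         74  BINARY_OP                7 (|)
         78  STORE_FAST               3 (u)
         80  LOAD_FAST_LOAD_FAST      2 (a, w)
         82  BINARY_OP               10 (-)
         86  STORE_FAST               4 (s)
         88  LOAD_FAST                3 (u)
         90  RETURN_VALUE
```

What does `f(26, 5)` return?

-9

LOAD_FAST a → push 26. Stack: [26]
LOAD_CONST → push 12. Stack: [26, 12]
BINARY_OP & → 26 & 12 = 8. Stack: [8]
LOAD_FAST_LOAD_FAST b,b → push 5,5. Stack: [8, 5, 5]
BINARY_OP + → 5 + 5 = 10. Stack: [8, 10]
BINARY_OP - → 8 - 10 = -2. Stack: [-2]
STORE_FAST w → w=-2. Stack: []
LOAD_FAST_LOAD_FAST w,a → push -2,26. Stack: [-2, 26]
COMPARE_OP bool(<) → -2 vs 26 = True. Stack: [True]
POP_JUMP_IF_FALSE → pop True; no jump. Stack: []
LOAD_FAST_LOAD_FAST a,w → push 26,-2. Stack: [26, -2]
BINARY_OP * → 26 * -2 = -52. Stack: [-52]
LOAD_FAST b → push 5. Stack: [-52, 5]
LOAD_CONST → push 1. Stack: [-52, 5, 1]
BINARY_OP + → 5 + 1 = 6. Stack: [-52, 6]
BINARY_OP // → -52 // 6 = -9. Stack: [-9]
STORE_FAST u → u=-9. Stack: []
LOAD_CONST → push 4. Stack: [4]
LOAD_FAST u → push -9. Stack: [4, -9]
BINARY_OP + → 4 + -9 = -5. Stack: [-5]
STORE_FAST s → s=-5. Stack: []
LOAD_FAST u → push -9. Stack: [-9]
RETURN_VALUE → return -9.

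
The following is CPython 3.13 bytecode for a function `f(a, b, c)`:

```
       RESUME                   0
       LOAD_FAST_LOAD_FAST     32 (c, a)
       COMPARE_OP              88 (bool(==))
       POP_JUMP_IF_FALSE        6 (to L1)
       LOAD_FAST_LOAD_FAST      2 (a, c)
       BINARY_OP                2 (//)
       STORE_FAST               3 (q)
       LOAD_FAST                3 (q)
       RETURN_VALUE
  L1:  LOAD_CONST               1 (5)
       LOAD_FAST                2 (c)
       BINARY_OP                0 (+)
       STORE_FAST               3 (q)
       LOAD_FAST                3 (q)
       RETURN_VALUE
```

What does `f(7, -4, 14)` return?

19

LOAD_FAST_LOAD_FAST c,a → push 14,7. Stack: [14, 7]
COMPARE_OP bool(==) → 14 vs 7 = False. Stack: [False]
POP_JUMP_IF_FALSE → pop False; jump. Stack: []
LOAD_CONST → push 5. Stack: [5]
LOAD_FAST c → push 14. Stack: [5, 14]
BINARY_OP + → 5 + 14 = 19. Stack: [19]
STORE_FAST q → q=19. Stack: []
LOAD_FAST q → push 19. Stack: [19]
RETURN_VALUE → return 19.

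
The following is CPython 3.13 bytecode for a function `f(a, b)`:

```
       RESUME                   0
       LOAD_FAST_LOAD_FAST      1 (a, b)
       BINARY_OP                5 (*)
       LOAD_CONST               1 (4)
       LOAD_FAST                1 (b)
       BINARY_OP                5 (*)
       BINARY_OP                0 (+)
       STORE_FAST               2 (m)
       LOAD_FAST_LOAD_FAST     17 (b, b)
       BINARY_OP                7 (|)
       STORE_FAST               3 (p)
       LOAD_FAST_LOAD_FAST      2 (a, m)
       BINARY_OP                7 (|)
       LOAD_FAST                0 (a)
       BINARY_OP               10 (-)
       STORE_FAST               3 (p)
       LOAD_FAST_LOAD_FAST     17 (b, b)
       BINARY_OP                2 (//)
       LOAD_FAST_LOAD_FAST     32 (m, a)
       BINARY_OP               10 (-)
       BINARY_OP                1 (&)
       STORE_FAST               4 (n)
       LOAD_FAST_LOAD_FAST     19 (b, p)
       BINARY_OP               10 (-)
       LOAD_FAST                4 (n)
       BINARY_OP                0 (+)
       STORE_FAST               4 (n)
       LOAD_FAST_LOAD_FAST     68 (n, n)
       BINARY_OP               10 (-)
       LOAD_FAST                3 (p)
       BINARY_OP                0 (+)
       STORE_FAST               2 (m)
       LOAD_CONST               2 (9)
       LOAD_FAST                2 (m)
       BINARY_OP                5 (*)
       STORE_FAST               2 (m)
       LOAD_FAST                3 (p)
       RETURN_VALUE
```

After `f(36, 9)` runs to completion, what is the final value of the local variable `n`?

LOAD_FAST_LOAD_FAST a,b → push 36,9. Stack: [36, 9]
BINARY_OP * → 36 * 9 = 324. Stack: [324]
LOAD_CONST → push 4. Stack: [324, 4]
LOAD_FAST b → push 9. Stack: [324, 4, 9]
BINARY_OP * → 4 * 9 = 36. Stack: [324, 36]
BINARY_OP + → 324 + 36 = 360. Stack: [360]
STORE_FAST m → m=360. Stack: []
LOAD_FAST_LOAD_FAST b,b → push 9,9. Stack: [9, 9]
BINARY_OP | → 9 | 9 = 9. Stack: [9]
STORE_FAST p → p=9. Stack: []
LOAD_FAST_LOAD_FAST a,m → push 36,360. Stack: [36, 360]
BINARY_OP | → 36 | 360 = 364. Stack: [364]
LOAD_FAST a → push 36. Stack: [364, 36]
BINARY_OP - → 364 - 36 = 328. Stack: [328]
STORE_FAST p → p=328. Stack: []
LOAD_FAST_LOAD_FAST b,b → push 9,9. Stack: [9, 9]
BINARY_OP // → 9 // 9 = 1. Stack: [1]
LOAD_FAST_LOAD_FAST m,a → push 360,36. Stack: [1, 360, 36]
BINARY_OP - → 360 - 36 = 324. Stack: [1, 324]
BINARY_OP & → 1 & 324 = 0. Stack: [0]
STORE_FAST n → n=0. Stack: []
LOAD_FAST_LOAD_FAST b,p → push 9,328. Stack: [9, 328]
BINARY_OP - → 9 - 328 = -319. Stack: [-319]
LOAD_FAST n → push 0. Stack: [-319, 0]
BINARY_OP + → -319 + 0 = -319. Stack: [-319]
STORE_FAST n → n=-319. Stack: []
LOAD_FAST_LOAD_FAST n,n → push -319,-319. Stack: [-319, -319]
BINARY_OP - → -319 - -319 = 0. Stack: [0]
LOAD_FAST p → push 328. Stack: [0, 328]
BINARY_OP + → 0 + 328 = 328. Stack: [328]
STORE_FAST m → m=328. Stack: []
LOAD_CONST → push 9. Stack: [9]
LOAD_FAST m → push 328. Stack: [9, 328]
BINARY_OP * → 9 * 328 = 2952. Stack: [2952]
STORE_FAST m → m=2952. Stack: []
LOAD_FAST p → push 328. Stack: [328]
RETURN_VALUE → return 328.

-319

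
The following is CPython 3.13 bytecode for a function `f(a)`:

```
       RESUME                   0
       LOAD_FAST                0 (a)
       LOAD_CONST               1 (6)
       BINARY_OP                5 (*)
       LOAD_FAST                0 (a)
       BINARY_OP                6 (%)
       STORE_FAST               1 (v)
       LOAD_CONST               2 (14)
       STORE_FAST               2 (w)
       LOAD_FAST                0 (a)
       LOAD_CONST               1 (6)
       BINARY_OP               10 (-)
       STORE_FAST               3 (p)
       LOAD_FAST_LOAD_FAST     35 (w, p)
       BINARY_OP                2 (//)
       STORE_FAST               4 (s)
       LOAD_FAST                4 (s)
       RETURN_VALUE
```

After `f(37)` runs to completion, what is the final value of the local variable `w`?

14

LOAD_FAST a → push 37. Stack: [37]
LOAD_CONST → push 6. Stack: [37, 6]
BINARY_OP * → 37 * 6 = 222. Stack: [222]
LOAD_FAST a → push 37. Stack: [222, 37]
BINARY_OP % → 222 % 37 = 0. Stack: [0]
STORE_FAST v → v=0. Stack: []
LOAD_CONST → push 14. Stack: [14]
STORE_FAST w → w=14. Stack: []
LOAD_FAST a → push 37. Stack: [37]
LOAD_CONST → push 6. Stack: [37, 6]
BINARY_OP - → 37 - 6 = 31. Stack: [31]
STORE_FAST p → p=31. Stack: []
LOAD_FAST_LOAD_FAST w,p → push 14,31. Stack: [14, 31]
BINARY_OP // → 14 // 31 = 0. Stack: [0]
STORE_FAST s → s=0. Stack: []
LOAD_FAST s → push 0. Stack: [0]
RETURN_VALUE → return 0.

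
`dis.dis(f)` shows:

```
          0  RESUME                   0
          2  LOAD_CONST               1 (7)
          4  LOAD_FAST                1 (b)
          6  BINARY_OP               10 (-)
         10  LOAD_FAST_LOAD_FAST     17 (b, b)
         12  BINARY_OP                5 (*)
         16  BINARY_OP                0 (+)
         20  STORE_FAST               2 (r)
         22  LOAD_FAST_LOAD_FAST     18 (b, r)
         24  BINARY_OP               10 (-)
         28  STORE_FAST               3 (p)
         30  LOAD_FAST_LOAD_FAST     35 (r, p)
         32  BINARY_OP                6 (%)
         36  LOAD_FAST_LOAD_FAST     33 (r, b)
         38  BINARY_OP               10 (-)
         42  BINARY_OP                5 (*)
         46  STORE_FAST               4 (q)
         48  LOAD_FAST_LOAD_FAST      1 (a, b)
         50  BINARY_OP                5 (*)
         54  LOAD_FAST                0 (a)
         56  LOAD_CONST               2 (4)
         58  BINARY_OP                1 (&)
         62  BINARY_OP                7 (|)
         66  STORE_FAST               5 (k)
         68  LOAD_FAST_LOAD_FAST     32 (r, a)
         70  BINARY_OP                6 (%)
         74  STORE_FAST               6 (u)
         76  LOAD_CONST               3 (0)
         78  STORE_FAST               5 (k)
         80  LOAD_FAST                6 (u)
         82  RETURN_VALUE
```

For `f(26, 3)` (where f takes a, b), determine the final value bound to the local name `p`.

-10

LOAD_CONST → push 7. Stack: [7]
LOAD_FAST b → push 3. Stack: [7, 3]
BINARY_OP - → 7 - 3 = 4. Stack: [4]
LOAD_FAST_LOAD_FAST b,b → push 3,3. Stack: [4, 3, 3]
BINARY_OP * → 3 * 3 = 9. Stack: [4, 9]
BINARY_OP + → 4 + 9 = 13. Stack: [13]
STORE_FAST r → r=13. Stack: []
LOAD_FAST_LOAD_FAST b,r → push 3,13. Stack: [3, 13]
BINARY_OP - → 3 - 13 = -10. Stack: [-10]
STORE_FAST p → p=-10. Stack: []
LOAD_FAST_LOAD_FAST r,p → push 13,-10. Stack: [13, -10]
BINARY_OP % → 13 % -10 = -7. Stack: [-7]
LOAD_FAST_LOAD_FAST r,b → push 13,3. Stack: [-7, 13, 3]
BINARY_OP - → 13 - 3 = 10. Stack: [-7, 10]
BINARY_OP * → -7 * 10 = -70. Stack: [-70]
STORE_FAST q → q=-70. Stack: []
LOAD_FAST_LOAD_FAST a,b → push 26,3. Stack: [26, 3]
BINARY_OP * → 26 * 3 = 78. Stack: [78]
LOAD_FAST a → push 26. Stack: [78, 26]
LOAD_CONST → push 4. Stack: [78, 26, 4]
BINARY_OP & → 26 & 4 = 0. Stack: [78, 0]
BINARY_OP | → 78 | 0 = 78. Stack: [78]
STORE_FAST k → k=78. Stack: []
LOAD_FAST_LOAD_FAST r,a → push 13,26. Stack: [13, 26]
BINARY_OP % → 13 % 26 = 13. Stack: [13]
STORE_FAST u → u=13. Stack: []
LOAD_CONST → push 0. Stack: [0]
STORE_FAST k → k=0. Stack: []
LOAD_FAST u → push 13. Stack: [13]
RETURN_VALUE → return 13.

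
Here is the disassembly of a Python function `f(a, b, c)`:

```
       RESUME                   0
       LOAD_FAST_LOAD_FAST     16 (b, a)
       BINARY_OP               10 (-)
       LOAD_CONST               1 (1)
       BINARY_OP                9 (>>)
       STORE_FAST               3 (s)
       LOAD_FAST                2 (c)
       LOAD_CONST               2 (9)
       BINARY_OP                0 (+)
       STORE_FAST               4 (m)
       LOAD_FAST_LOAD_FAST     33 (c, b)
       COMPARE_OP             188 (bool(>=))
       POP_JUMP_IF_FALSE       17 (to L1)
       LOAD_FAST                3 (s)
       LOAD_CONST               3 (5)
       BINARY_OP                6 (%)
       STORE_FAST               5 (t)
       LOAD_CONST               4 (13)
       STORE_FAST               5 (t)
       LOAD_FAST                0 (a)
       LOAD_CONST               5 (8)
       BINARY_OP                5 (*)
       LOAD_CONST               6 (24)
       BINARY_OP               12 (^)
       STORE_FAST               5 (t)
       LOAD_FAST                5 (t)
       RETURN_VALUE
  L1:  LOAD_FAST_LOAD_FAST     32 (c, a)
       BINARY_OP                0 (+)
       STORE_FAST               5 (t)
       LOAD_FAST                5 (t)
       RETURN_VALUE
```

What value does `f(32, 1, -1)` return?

LOAD_FAST_LOAD_FAST b,a → push 1,32. Stack: [1, 32]
BINARY_OP - → 1 - 32 = -31. Stack: [-31]
LOAD_CONST → push 1. Stack: [-31, 1]
BINARY_OP >> → -31 >> 1 = -16. Stack: [-16]
STORE_FAST s → s=-16. Stack: []
LOAD_FAST c → push -1. Stack: [-1]
LOAD_CONST → push 9. Stack: [-1, 9]
BINARY_OP + → -1 + 9 = 8. Stack: [8]
STORE_FAST m → m=8. Stack: []
LOAD_FAST_LOAD_FAST c,b → push -1,1. Stack: [-1, 1]
COMPARE_OP bool(>=) → -1 vs 1 = False. Stack: [False]
POP_JUMP_IF_FALSE → pop False; jump. Stack: []
LOAD_FAST_LOAD_FAST c,a → push -1,32. Stack: [-1, 32]
BINARY_OP + → -1 + 32 = 31. Stack: [31]
STORE_FAST t → t=31. Stack: []
LOAD_FAST t → push 31. Stack: [31]
RETURN_VALUE → return 31.

31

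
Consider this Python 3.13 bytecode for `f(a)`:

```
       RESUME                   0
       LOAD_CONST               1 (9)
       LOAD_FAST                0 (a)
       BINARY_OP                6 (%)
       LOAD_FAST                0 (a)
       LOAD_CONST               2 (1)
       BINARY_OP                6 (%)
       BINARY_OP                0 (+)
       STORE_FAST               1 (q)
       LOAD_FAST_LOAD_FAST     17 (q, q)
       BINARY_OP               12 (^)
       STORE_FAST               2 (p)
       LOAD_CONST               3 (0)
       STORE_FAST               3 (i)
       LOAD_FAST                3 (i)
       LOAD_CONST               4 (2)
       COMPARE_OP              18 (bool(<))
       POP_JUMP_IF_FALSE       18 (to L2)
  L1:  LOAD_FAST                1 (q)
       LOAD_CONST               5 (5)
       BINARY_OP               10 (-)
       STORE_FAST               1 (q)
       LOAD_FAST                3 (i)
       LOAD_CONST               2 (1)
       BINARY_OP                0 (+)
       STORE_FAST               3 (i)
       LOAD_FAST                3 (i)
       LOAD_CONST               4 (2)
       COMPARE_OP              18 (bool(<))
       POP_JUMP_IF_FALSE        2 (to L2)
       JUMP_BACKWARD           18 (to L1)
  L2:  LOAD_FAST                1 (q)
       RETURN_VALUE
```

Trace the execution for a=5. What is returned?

-6

LOAD_CONST → push 9. Stack: [9]
LOAD_FAST a → push 5. Stack: [9, 5]
BINARY_OP % → 9 % 5 = 4. Stack: [4]
LOAD_FAST a → push 5. Stack: [4, 5]
LOAD_CONST → push 1. Stack: [4, 5, 1]
BINARY_OP % → 5 % 1 = 0. Stack: [4, 0]
BINARY_OP + → 4 + 0 = 4. Stack: [4]
STORE_FAST q → q=4. Stack: []
LOAD_FAST_LOAD_FAST q,q → push 4,4. Stack: [4, 4]
BINARY_OP ^ → 4 ^ 4 = 0. Stack: [0]
STORE_FAST p → p=0. Stack: []
LOAD_CONST → push 0. Stack: [0]
STORE_FAST i → i=0. Stack: []
LOAD_FAST i → push 0. Stack: [0]
LOAD_CONST → push 2. Stack: [0, 2]
COMPARE_OP bool(<) → 0 vs 2 = True. Stack: [True]
POP_JUMP_IF_FALSE → pop True; no jump. Stack: []
LOAD_FAST q → push 4. Stack: [4]
LOAD_CONST → push 5. Stack: [4, 5]
BINARY_OP - → 4 - 5 = -1. Stack: [-1]
STORE_FAST q → q=-1. Stack: []
LOAD_FAST i → push 0. Stack: [0]
LOAD_CONST → push 1. Stack: [0, 1]
BINARY_OP + → 0 + 1 = 1. Stack: [1]
STORE_FAST i → i=1. Stack: []
LOAD_FAST i → push 1. Stack: [1]
LOAD_CONST → push 2. Stack: [1, 2]
COMPARE_OP bool(<) → 1 vs 2 = True. Stack: [True]
POP_JUMP_IF_FALSE → pop True; no jump. Stack: []
LOAD_FAST q → push -1. Stack: [-1]
LOAD_CONST → push 5. Stack: [-1, 5]
BINARY_OP - → -1 - 5 = -6. Stack: [-6]
STORE_FAST q → q=-6. Stack: []
LOAD_FAST i → push 1. Stack: [1]
LOAD_CONST → push 1. Stack: [1, 1]
BINARY_OP + → 1 + 1 = 2. Stack: [2]
STORE_FAST i → i=2. Stack: []
LOAD_FAST i → push 2. Stack: [2]
LOAD_CONST → push 2. Stack: [2, 2]
COMPARE_OP bool(<) → 2 vs 2 = False. Stack: [False]
POP_JUMP_IF_FALSE → pop False; jump. Stack: []
LOAD_FAST q → push -6. Stack: [-6]
RETURN_VALUE → return -6.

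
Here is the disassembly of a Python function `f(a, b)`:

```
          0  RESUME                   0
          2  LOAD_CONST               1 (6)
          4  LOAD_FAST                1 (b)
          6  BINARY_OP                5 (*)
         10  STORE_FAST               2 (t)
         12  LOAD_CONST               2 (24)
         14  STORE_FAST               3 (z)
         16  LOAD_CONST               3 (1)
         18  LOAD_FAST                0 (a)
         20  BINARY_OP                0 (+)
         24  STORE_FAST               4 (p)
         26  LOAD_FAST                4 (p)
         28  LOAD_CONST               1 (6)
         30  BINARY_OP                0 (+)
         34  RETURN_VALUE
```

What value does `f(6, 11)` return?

13

LOAD_CONST → push 6. Stack: [6]
LOAD_FAST b → push 11. Stack: [6, 11]
BINARY_OP * → 6 * 11 = 66. Stack: [66]
STORE_FAST t → t=66. Stack: []
LOAD_CONST → push 24. Stack: [24]
STORE_FAST z → z=24. Stack: []
LOAD_CONST → push 1. Stack: [1]
LOAD_FAST a → push 6. Stack: [1, 6]
BINARY_OP + → 1 + 6 = 7. Stack: [7]
STORE_FAST p → p=7. Stack: []
LOAD_FAST p → push 7. Stack: [7]
LOAD_CONST → push 6. Stack: [7, 6]
BINARY_OP + → 7 + 6 = 13. Stack: [13]
RETURN_VALUE → return 13.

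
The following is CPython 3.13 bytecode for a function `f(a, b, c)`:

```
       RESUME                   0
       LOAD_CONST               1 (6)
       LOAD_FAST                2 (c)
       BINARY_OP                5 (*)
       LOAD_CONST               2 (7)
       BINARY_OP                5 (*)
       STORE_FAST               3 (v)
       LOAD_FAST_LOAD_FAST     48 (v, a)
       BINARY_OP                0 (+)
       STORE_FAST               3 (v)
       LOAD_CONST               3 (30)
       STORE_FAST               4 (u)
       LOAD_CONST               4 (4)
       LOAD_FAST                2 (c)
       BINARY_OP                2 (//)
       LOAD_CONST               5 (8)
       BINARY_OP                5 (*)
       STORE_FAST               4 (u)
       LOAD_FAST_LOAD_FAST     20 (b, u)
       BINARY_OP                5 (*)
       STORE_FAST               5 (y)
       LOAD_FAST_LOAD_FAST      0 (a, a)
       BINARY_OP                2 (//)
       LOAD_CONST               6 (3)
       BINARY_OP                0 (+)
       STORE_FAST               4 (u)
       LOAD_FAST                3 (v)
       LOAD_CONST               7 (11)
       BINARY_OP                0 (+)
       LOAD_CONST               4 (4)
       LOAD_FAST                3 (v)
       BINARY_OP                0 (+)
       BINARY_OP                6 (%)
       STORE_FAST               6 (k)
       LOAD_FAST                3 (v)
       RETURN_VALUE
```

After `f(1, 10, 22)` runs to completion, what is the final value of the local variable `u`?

4

LOAD_CONST → push 6. Stack: [6]
LOAD_FAST c → push 22. Stack: [6, 22]
BINARY_OP * → 6 * 22 = 132. Stack: [132]
LOAD_CONST → push 7. Stack: [132, 7]
BINARY_OP * → 132 * 7 = 924. Stack: [924]
STORE_FAST v → v=924. Stack: []
LOAD_FAST_LOAD_FAST v,a → push 924,1. Stack: [924, 1]
BINARY_OP + → 924 + 1 = 925. Stack: [925]
STORE_FAST v → v=925. Stack: []
LOAD_CONST → push 30. Stack: [30]
STORE_FAST u → u=30. Stack: []
LOAD_CONST → push 4. Stack: [4]
LOAD_FAST c → push 22. Stack: [4, 22]
BINARY_OP // → 4 // 22 = 0. Stack: [0]
LOAD_CONST → push 8. Stack: [0, 8]
BINARY_OP * → 0 * 8 = 0. Stack: [0]
STORE_FAST u → u=0. Stack: []
LOAD_FAST_LOAD_FAST b,u → push 10,0. Stack: [10, 0]
BINARY_OP * → 10 * 0 = 0. Stack: [0]
STORE_FAST y → y=0. Stack: []
LOAD_FAST_LOAD_FAST a,a → push 1,1. Stack: [1, 1]
BINARY_OP // → 1 // 1 = 1. Stack: [1]
LOAD_CONST → push 3. Stack: [1, 3]
BINARY_OP + → 1 + 3 = 4. Stack: [4]
STORE_FAST u → u=4. Stack: []
LOAD_FAST v → push 925. Stack: [925]
LOAD_CONST → push 11. Stack: [925, 11]
BINARY_OP + → 925 + 11 = 936. Stack: [936]
LOAD_CONST → push 4. Stack: [936, 4]
LOAD_FAST v → push 925. Stack: [936, 4, 925]
BINARY_OP + → 4 + 925 = 929. Stack: [936, 929]
BINARY_OP % → 936 % 929 = 7. Stack: [7]
STORE_FAST k → k=7. Stack: []
LOAD_FAST v → push 925. Stack: [925]
RETURN_VALUE → return 925.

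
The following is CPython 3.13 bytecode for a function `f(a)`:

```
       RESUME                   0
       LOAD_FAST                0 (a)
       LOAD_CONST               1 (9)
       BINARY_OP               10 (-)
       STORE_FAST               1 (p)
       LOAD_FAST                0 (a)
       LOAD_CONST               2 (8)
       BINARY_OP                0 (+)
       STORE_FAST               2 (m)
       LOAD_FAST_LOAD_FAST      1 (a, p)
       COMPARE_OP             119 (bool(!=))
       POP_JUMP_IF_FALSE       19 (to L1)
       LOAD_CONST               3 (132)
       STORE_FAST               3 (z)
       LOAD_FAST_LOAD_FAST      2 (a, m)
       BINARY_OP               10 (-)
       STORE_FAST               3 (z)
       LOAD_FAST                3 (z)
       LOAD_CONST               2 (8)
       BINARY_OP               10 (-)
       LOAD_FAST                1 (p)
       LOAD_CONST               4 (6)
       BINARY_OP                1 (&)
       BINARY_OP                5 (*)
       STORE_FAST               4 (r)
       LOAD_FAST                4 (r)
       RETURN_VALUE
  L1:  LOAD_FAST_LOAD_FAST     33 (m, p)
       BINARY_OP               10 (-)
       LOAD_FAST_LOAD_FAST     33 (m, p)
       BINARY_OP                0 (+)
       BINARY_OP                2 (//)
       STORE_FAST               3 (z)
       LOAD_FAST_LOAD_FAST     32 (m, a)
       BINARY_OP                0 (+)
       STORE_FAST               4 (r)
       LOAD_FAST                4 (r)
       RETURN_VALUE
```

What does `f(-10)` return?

LOAD_FAST a → push -10. Stack: [-10]
LOAD_CONST → push 9. Stack: [-10, 9]
BINARY_OP - → -10 - 9 = -19. Stack: [-19]
STORE_FAST p → p=-19. Stack: []
LOAD_FAST a → push -10. Stack: [-10]
LOAD_CONST → push 8. Stack: [-10, 8]
BINARY_OP + → -10 + 8 = -2. Stack: [-2]
STORE_FAST m → m=-2. Stack: []
LOAD_FAST_LOAD_FAST a,p → push -10,-19. Stack: [-10, -19]
COMPARE_OP bool(!=) → -10 vs -19 = True. Stack: [True]
POP_JUMP_IF_FALSE → pop True; no jump. Stack: []
LOAD_CONST → push 132. Stack: [132]
STORE_FAST z → z=132. Stack: []
LOAD_FAST_LOAD_FAST a,m → push -10,-2. Stack: [-10, -2]
BINARY_OP - → -10 - -2 = -8. Stack: [-8]
STORE_FAST z → z=-8. Stack: []
LOAD_FAST z → push -8. Stack: [-8]
LOAD_CONST → push 8. Stack: [-8, 8]
BINARY_OP - → -8 - 8 = -16. Stack: [-16]
LOAD_FAST p → push -19. Stack: [-16, -19]
LOAD_CONST → push 6. Stack: [-16, -19, 6]
BINARY_OP & → -19 & 6 = 4. Stack: [-16, 4]
BINARY_OP * → -16 * 4 = -64. Stack: [-64]
STORE_FAST r → r=-64. Stack: []
LOAD_FAST r → push -64. Stack: [-64]
RETURN_VALUE → return -64.

-64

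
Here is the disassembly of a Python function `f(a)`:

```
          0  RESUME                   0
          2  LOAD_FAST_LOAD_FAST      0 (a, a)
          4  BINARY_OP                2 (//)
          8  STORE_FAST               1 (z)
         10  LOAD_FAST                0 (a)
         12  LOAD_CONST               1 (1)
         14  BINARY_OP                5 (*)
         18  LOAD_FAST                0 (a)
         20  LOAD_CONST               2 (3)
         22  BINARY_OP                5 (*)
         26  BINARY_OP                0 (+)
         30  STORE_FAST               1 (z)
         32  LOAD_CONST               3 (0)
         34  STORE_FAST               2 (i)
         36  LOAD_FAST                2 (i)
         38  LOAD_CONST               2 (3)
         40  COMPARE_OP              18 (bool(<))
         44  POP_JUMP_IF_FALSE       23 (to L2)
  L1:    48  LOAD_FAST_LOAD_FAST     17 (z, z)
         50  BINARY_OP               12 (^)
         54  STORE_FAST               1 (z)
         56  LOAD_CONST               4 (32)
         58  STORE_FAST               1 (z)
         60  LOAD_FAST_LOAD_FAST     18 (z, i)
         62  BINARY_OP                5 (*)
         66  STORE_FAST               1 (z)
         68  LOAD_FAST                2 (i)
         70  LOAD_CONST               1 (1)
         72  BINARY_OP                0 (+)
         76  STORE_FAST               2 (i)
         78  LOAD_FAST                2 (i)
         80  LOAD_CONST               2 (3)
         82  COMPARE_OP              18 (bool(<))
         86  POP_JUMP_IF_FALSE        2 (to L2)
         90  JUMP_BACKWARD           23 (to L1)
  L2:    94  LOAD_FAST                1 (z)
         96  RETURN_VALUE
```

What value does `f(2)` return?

64

LOAD_FAST_LOAD_FAST a,a → push 2,2
BINARY_OP // → 2 // 2 = 1
STORE_FAST z → z=1
LOAD_FAST a → push 2
LOAD_CONST → push 1
BINARY_OP * → 2 * 1 = 2
LOAD_FAST a → push 2
LOAD_CONST → push 3
BINARY_OP * → 2 * 3 = 6
BINARY_OP + → 2 + 6 = 8
STORE_FAST z → z=8
LOAD_CONST → push 0
STORE_FAST i → i=0
LOAD_FAST i → push 0
LOAD_CONST → push 3
COMPARE_OP bool(<) → 0 vs 3 = True
POP_JUMP_IF_FALSE → pop True; no jump
LOAD_FAST_LOAD_FAST z,z → push 8,8
BINARY_OP ^ → 8 ^ 8 = 0
STORE_FAST z → z=0
LOAD_CONST → push 32
STORE_FAST z → z=32
LOAD_FAST_LOAD_FAST z,i → push 32,0
BINARY_OP * → 32 * 0 = 0
STORE_FAST z → z=0
LOAD_FAST i → push 0
LOAD_CONST → push 1
BINARY_OP + → 0 + 1 = 1
STORE_FAST i → i=1
LOAD_FAST i → push 1
LOAD_CONST → push 3
COMPARE_OP bool(<) → 1 vs 3 = True
POP_JUMP_IF_FALSE → pop True; no jump
LOAD_FAST_LOAD_FAST z,z → push 0,0
BINARY_OP ^ → 0 ^ 0 = 0
STORE_FAST z → z=0
LOAD_CONST → push 32
STORE_FAST z → z=32
LOAD_FAST_LOAD_FAST z,i → push 32,1
BINARY_OP * → 32 * 1 = 32
STORE_FAST z → z=32
LOAD_FAST i → push 1
LOAD_CONST → push 1
BINARY_OP + → 1 + 1 = 2
STORE_FAST i → i=2
LOAD_FAST i → push 2
LOAD_CONST → push 3
COMPARE_OP bool(<) → 2 vs 3 = True
POP_JUMP_IF_FALSE → pop True; no jump
LOAD_FAST_LOAD_FAST z,z → push 32,32
BINARY_OP ^ → 32 ^ 32 = 0
STORE_FAST z → z=0
LOAD_CONST → push 32
STORE_FAST z → z=32
LOAD_FAST_LOAD_FAST z,i → push 32,2
BINARY_OP * → 32 * 2 = 64
STORE_FAST z → z=64
LOAD_FAST i → push 2
LOAD_CONST → push 1
BINARY_OP + → 2 + 1 = 3
STORE_FAST i → i=3
LOAD_FAST i → push 3
LOAD_CONST → push 3
COMPARE_OP bool(<) → 3 vs 3 = False
POP_JUMP_IF_FALSE → pop False; jump
LOAD_FAST z → push 64
RETURN_VALUE → return 64.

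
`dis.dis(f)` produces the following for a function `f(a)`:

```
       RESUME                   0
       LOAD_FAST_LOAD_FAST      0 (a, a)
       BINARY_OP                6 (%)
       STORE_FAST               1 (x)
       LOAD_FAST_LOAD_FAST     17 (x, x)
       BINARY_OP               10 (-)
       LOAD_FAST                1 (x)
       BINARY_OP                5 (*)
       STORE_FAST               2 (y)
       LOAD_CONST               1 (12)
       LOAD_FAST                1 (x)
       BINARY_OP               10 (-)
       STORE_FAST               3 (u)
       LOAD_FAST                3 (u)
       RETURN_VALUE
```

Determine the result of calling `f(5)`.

12

LOAD_FAST_LOAD_FAST a,a → push 5,5. Stack: [5, 5]
BINARY_OP % → 5 % 5 = 0. Stack: [0]
STORE_FAST x → x=0. Stack: []
LOAD_FAST_LOAD_FAST x,x → push 0,0. Stack: [0, 0]
BINARY_OP - → 0 - 0 = 0. Stack: [0]
LOAD_FAST x → push 0. Stack: [0, 0]
BINARY_OP * → 0 * 0 = 0. Stack: [0]
STORE_FAST y → y=0. Stack: []
LOAD_CONST → push 12. Stack: [12]
LOAD_FAST x → push 0. Stack: [12, 0]
BINARY_OP - → 12 - 0 = 12. Stack: [12]
STORE_FAST u → u=12. Stack: []
LOAD_FAST u → push 12. Stack: [12]
RETURN_VALUE → return 12.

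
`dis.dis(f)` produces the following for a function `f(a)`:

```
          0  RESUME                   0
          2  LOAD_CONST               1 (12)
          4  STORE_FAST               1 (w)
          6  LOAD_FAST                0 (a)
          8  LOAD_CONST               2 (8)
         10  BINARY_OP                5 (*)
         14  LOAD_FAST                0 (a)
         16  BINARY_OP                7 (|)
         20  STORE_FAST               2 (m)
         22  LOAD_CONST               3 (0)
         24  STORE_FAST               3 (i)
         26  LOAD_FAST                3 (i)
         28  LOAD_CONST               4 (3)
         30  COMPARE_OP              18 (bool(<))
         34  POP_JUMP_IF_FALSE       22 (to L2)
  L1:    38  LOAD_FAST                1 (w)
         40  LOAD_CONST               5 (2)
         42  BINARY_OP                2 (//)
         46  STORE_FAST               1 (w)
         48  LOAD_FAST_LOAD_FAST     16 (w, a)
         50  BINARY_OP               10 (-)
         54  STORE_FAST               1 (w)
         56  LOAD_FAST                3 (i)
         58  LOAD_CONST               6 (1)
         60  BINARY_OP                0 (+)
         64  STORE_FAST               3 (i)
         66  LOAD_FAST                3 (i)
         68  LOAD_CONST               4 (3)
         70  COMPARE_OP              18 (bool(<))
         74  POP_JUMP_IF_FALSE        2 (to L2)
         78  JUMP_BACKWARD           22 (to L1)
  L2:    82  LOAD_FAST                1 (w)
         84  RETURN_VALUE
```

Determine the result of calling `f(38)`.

LOAD_CONST → push 12. Stack: [12]
STORE_FAST w → w=12. Stack: []
LOAD_FAST a → push 38. Stack: [38]
LOAD_CONST → push 8. Stack: [38, 8]
BINARY_OP * → 38 * 8 = 304. Stack: [304]
LOAD_FAST a → push 38. Stack: [304, 38]
BINARY_OP | → 304 | 38 = 310. Stack: [310]
STORE_FAST m → m=310. Stack: []
LOAD_CONST → push 0. Stack: [0]
STORE_FAST i → i=0. Stack: []
LOAD_FAST i → push 0. Stack: [0]
LOAD_CONST → push 3. Stack: [0, 3]
COMPARE_OP bool(<) → 0 vs 3 = True. Stack: [True]
POP_JUMP_IF_FALSE → pop True; no jump. Stack: []
LOAD_FAST w → push 12. Stack: [12]
LOAD_CONST → push 2. Stack: [12, 2]
BINARY_OP // → 12 // 2 = 6. Stack: [6]
STORE_FAST w → w=6. Stack: []
LOAD_FAST_LOAD_FAST w,a → push 6,38. Stack: [6, 38]
BINARY_OP - → 6 - 38 = -32. Stack: [-32]
STORE_FAST w → w=-32. Stack: []
LOAD_FAST i → push 0. Stack: [0]
LOAD_CONST → push 1. Stack: [0, 1]
BINARY_OP + → 0 + 1 = 1. Stack: [1]
STORE_FAST i → i=1. Stack: []
LOAD_FAST i → push 1. Stack: [1]
LOAD_CONST → push 3. Stack: [1, 3]
COMPARE_OP bool(<) → 1 vs 3 = True. Stack: [True]
POP_JUMP_IF_FALSE → pop True; no jump. Stack: []
LOAD_FAST w → push -32. Stack: [-32]
LOAD_CONST → push 2. Stack: [-32, 2]
BINARY_OP // → -32 // 2 = -16. Stack: [-16]
STORE_FAST w → w=-16. Stack: []
LOAD_FAST_LOAD_FAST w,a → push -16,38. Stack: [-16, 38]
BINARY_OP - → -16 - 38 = -54. Stack: [-54]
STORE_FAST w → w=-54. Stack: []
LOAD_FAST i → push 1. Stack: [1]
LOAD_CONST → push 1. Stack: [1, 1]
BINARY_OP + → 1 + 1 = 2. Stack: [2]
STORE_FAST i → i=2. Stack: []
LOAD_FAST i → push 2. Stack: [2]
LOAD_CONST → push 3. Stack: [2, 3]
COMPARE_OP bool(<) → 2 vs 3 = True. Stack: [True]
POP_JUMP_IF_FALSE → pop True; no jump. Stack: []
LOAD_FAST w → push -54. Stack: [-54]
LOAD_CONST → push 2. Stack: [-54, 2]
BINARY_OP // → -54 // 2 = -27. Stack: [-27]
STORE_FAST w → w=-27. Stack: []
LOAD_FAST_LOAD_FAST w,a → push -27,38. Stack: [-27, 38]
BINARY_OP - → -27 - 38 = -65. Stack: [-65]
STORE_FAST w → w=-65. Stack: []
LOAD_FAST i → push 2. Stack: [2]
LOAD_CONST → push 1. Stack: [2, 1]
BINARY_OP + → 2 + 1 = 3. Stack: [3]
STORE_FAST i → i=3. Stack: []
LOAD_FAST i → push 3. Stack: [3]
LOAD_CONST → push 3. Stack: [3, 3]
COMPARE_OP bool(<) → 3 vs 3 = False. Stack: [False]
POP_JUMP_IF_FALSE → pop False; jump. Stack: []
LOAD_FAST w → push -65. Stack: [-65]
RETURN_VALUE → return -65.

-65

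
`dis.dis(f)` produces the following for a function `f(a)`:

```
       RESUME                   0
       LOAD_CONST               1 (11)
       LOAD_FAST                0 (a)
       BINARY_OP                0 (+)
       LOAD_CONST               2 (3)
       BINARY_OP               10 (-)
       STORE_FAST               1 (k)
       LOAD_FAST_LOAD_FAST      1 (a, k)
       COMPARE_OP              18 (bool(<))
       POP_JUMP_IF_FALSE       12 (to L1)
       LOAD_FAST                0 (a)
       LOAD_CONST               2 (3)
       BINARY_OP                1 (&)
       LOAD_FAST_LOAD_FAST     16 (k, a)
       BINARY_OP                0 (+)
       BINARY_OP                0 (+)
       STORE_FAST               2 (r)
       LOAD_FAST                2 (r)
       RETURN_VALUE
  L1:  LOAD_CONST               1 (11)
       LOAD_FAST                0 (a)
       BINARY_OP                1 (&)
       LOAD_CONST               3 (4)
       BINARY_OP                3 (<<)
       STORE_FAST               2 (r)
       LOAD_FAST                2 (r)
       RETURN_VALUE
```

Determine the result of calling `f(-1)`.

9

LOAD_CONST → push 11. Stack: [11]
LOAD_FAST a → push -1. Stack: [11, -1]
BINARY_OP + → 11 + -1 = 10. Stack: [10]
LOAD_CONST → push 3. Stack: [10, 3]
BINARY_OP - → 10 - 3 = 7. Stack: [7]
STORE_FAST k → k=7. Stack: []
LOAD_FAST_LOAD_FAST a,k → push -1,7. Stack: [-1, 7]
COMPARE_OP bool(<) → -1 vs 7 = True. Stack: [True]
POP_JUMP_IF_FALSE → pop True; no jump. Stack: []
LOAD_FAST a → push -1. Stack: [-1]
LOAD_CONST → push 3. Stack: [-1, 3]
BINARY_OP & → -1 & 3 = 3. Stack: [3]
LOAD_FAST_LOAD_FAST k,a → push 7,-1. Stack: [3, 7, -1]
BINARY_OP + → 7 + -1 = 6. Stack: [3, 6]
BINARY_OP + → 3 + 6 = 9. Stack: [9]
STORE_FAST r → r=9. Stack: []
LOAD_FAST r → push 9. Stack: [9]
RETURN_VALUE → return 9.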